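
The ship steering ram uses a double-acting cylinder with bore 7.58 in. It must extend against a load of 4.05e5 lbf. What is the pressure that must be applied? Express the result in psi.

P ≈ 8970 psi

Cap-side area A_cap = π/4 × (7.58 in)² = 45.13 in^2
P = F / A = 4.05e5 lbf / A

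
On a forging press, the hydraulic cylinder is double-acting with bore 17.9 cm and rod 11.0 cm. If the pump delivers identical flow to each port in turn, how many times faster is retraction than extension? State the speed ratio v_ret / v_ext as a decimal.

Cap-side area A_cap = π/4 × (17.9 cm)² = 251.6 cm^2
Rod-side annular area A_ann = π/4 × (17.9² − 11.0²) = 156.6 cm^2
For equal Q, v ∝ 1/A, so v_ret/v_ext = A_cap/A_ann.

v_ret/v_ext ≈ 1.61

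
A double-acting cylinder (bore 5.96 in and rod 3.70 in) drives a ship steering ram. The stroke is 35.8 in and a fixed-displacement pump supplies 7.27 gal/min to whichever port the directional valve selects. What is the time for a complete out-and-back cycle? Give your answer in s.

t ≈ 57.6 s

Cap-side area A_cap = π/4 × (5.96 in)² = 27.90 in^2
Rod-side annular area A_ann = π/4 × (5.96² − 3.70²) = 17.15 in^2
t_ext = A_cap·L/Q = 35.68 s
t_ret = A_ann·L/Q = 21.93 s
t_cycle = t_ext + t_ret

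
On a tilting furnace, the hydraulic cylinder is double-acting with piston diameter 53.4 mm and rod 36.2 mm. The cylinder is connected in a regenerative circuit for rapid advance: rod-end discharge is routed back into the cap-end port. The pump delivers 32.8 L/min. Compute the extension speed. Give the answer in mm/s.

In regeneration the rod-end outflow joins the pump flow into the cap end, so the net volume the pump must supply per unit advance equals the rod cross-section area.
Rod cross-section A_rod = π/4 × (36.2 mm)² = 1029 mm^2
v = Q_pump / A_rod

v ≈ 531 mm/s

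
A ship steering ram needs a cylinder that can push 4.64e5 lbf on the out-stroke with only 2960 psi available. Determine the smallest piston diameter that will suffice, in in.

Extension force acts on the full piston face: F = P × (π/4)D².
D = √(4F / (πP)) = √(4 × 4.64e5 lbf / (π × 2960 psi))

D ≈ 14.1 in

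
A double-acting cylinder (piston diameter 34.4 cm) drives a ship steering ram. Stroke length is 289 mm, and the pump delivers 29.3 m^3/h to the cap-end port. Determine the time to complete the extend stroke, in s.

Cap-side area A_cap = π/4 × (34.4 cm)² = 929.4 cm^2
Swept volume V = A × L; t = V / Q = A·L / Q

t ≈ 3.30 s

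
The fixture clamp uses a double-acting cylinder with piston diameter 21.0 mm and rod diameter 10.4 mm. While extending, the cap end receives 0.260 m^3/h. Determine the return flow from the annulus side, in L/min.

Q_out ≈ 3.27 L/min

Cap-side area A_cap = π/4 × (21.0 mm)² = 346.4 mm^2
Rod-side annular area A_ann = π/4 × (21.0² − 10.4²) = 261.4 mm^2
Piston speed v = Q_in/A_cap; rod-end outflow Q_out = v × A_ann = Q_in × A_ann/A_cap.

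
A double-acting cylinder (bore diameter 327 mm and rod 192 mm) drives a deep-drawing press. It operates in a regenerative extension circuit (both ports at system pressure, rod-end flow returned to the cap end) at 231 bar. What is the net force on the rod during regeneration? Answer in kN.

With equal pressure on both faces, forces on the annular region cancel; the net push is pressure × rod cross-section.
Rod cross-section A_rod = π/4 × (192 mm)² = 28950 mm^2
F = P × A_rod

F ≈ 669 kN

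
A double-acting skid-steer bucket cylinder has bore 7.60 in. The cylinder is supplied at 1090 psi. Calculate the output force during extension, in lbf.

F ≈ 49400 lbf

Cap-side area A_cap = π/4 × (7.60 in)² = 45.36 in^2
F = P × A_cap = 1090 psi × A_cap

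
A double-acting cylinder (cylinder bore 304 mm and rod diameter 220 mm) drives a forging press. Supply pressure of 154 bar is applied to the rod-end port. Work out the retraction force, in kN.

Rod-side annular area A_ann = π/4 × (304² − 220²) = 34570 mm^2
On retraction the pressure acts on the annular area (bore minus rod).
F = P × A_ann

F ≈ 532 kN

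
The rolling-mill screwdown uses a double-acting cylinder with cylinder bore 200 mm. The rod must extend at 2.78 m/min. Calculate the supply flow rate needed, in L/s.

Q ≈ 1.46 L/s

Cap-side area A_cap = π/4 × (200 mm)² = 31420 mm^2
Q = A × v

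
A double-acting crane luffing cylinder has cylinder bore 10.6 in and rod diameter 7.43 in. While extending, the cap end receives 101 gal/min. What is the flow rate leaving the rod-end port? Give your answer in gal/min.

Cap-side area A_cap = π/4 × (10.6 in)² = 88.25 in^2
Rod-side annular area A_ann = π/4 × (10.6² − 7.43²) = 44.89 in^2
Piston speed v = Q_in/A_cap; rod-end outflow Q_out = v × A_ann = Q_in × A_ann/A_cap.

Q_out ≈ 51.4 gal/min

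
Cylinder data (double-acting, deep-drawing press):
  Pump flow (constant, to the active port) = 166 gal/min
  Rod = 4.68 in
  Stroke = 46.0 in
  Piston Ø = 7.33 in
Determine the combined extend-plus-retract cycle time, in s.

t ≈ 4.84 s

Cap-side area A_cap = π/4 × (7.33 in)² = 42.20 in^2
Rod-side annular area A_ann = π/4 × (7.33² − 4.68²) = 25.00 in^2
t_ext = A_cap·L/Q = 3.037 s
t_ret = A_ann·L/Q = 1.799 s
t_cycle = t_ext + t_ret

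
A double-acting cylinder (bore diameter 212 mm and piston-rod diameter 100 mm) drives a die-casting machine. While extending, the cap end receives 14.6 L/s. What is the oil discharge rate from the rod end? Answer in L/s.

Cap-side area A_cap = π/4 × (212 mm)² = 35300 mm^2
Rod-side annular area A_ann = π/4 × (212² − 100²) = 27440 mm^2
Piston speed v = Q_in/A_cap; rod-end outflow Q_out = v × A_ann = Q_in × A_ann/A_cap.

Q_out ≈ 11.4 L/s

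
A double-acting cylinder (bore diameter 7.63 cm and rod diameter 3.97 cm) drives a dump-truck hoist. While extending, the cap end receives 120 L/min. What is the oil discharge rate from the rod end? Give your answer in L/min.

Cap-side area A_cap = π/4 × (7.63 cm)² = 45.72 cm^2
Rod-side annular area A_ann = π/4 × (7.63² − 3.97²) = 33.34 cm^2
Piston speed v = Q_in/A_cap; rod-end outflow Q_out = v × A_ann = Q_in × A_ann/A_cap.

Q_out ≈ 87.5 L/min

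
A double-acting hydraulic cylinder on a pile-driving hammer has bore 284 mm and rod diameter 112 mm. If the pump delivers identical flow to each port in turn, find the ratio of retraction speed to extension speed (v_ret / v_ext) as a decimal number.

v_ret/v_ext ≈ 1.18

Cap-side area A_cap = π/4 × (284 mm)² = 63350 mm^2
Rod-side annular area A_ann = π/4 × (284² − 112²) = 53500 mm^2
For equal Q, v ∝ 1/A, so v_ret/v_ext = A_cap/A_ann.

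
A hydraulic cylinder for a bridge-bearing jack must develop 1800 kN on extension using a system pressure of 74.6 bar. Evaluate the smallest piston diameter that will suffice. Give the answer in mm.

Extension force acts on the full piston face: F = P × (π/4)D².
D = √(4F / (πP)) = √(4 × 1800 kN / (π × 74.6 bar))

D ≈ 554 mm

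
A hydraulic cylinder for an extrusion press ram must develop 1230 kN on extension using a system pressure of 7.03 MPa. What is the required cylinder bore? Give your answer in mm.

D ≈ 472 mm

Extension force acts on the full piston face: F = P × (π/4)D².
D = √(4F / (πP)) = √(4 × 1230 kN / (π × 7.03 MPa))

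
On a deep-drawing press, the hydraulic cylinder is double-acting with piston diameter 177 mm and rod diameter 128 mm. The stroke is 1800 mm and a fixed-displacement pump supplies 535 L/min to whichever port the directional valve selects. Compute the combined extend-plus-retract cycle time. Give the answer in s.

t ≈ 7.34 s

Cap-side area A_cap = π/4 × (177 mm)² = 24610 mm^2
Rod-side annular area A_ann = π/4 × (177² − 128²) = 11740 mm^2
t_ext = A_cap·L/Q = 4.967 s
t_ret = A_ann·L/Q = 2.369 s
t_cycle = t_ext + t_ret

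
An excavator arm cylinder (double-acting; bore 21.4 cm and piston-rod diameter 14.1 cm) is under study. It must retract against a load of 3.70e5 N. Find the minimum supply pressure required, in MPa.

P ≈ 18.2 MPa

Rod-side annular area A_ann = π/4 × (21.4² − 14.1²) = 203.5 cm^2
Retraction: pressure acts on the annular area.
P = F / A = 3.70e5 N / A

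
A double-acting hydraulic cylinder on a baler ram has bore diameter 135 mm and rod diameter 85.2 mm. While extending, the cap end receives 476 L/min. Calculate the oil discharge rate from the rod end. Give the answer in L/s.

Q_out ≈ 4.77 L/s

Cap-side area A_cap = π/4 × (135 mm)² = 14310 mm^2
Rod-side annular area A_ann = π/4 × (135² − 85.2²) = 8613 mm^2
Piston speed v = Q_in/A_cap; rod-end outflow Q_out = v × A_ann = Q_in × A_ann/A_cap.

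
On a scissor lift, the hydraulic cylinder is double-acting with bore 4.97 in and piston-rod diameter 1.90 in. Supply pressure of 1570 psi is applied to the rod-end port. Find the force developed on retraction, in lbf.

Rod-side annular area A_ann = π/4 × (4.97² − 1.90²) = 16.56 in^2
On retraction the pressure acts on the annular area (bore minus rod).
F = P × A_ann

F ≈ 26000 lbf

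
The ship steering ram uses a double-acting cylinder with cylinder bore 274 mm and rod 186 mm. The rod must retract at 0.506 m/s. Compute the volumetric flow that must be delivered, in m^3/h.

Rod-side annular area A_ann = π/4 × (274² − 186²) = 31790 mm^2
Q = A × v

Q ≈ 57.9 m^3/h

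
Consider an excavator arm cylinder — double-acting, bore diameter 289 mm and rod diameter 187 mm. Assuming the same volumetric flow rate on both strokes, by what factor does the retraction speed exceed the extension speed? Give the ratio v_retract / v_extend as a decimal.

v_ret/v_ext ≈ 1.72

Cap-side area A_cap = π/4 × (289 mm)² = 65600 mm^2
Rod-side annular area A_ann = π/4 × (289² − 187²) = 38130 mm^2
For equal Q, v ∝ 1/A, so v_ret/v_ext = A_cap/A_ann.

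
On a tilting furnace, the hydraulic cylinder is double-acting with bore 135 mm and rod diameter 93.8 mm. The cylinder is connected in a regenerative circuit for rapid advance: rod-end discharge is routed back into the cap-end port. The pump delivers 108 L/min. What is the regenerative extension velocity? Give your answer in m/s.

v ≈ 0.260 m/s

In regeneration the rod-end outflow joins the pump flow into the cap end, so the net volume the pump must supply per unit advance equals the rod cross-section area.
Rod cross-section A_rod = π/4 × (93.8 mm)² = 6910 mm^2
v = Q_pump / A_rod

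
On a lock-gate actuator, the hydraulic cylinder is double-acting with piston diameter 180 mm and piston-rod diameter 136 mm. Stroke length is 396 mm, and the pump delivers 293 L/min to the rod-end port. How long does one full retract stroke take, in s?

t ≈ 0.886 s

Rod-side annular area A_ann = π/4 × (180² − 136²) = 10920 mm^2
Swept volume V = A × L; t = V / Q = A·L / Q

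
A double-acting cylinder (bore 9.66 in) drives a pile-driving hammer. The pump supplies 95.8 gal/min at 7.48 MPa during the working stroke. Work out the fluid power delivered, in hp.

Hydraulic power = P × Q

W ≈ 60.6 hp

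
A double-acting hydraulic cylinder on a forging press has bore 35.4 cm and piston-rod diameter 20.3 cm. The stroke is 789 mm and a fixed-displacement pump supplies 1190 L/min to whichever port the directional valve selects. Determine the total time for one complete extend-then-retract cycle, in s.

Cap-side area A_cap = π/4 × (35.4 cm)² = 984.2 cm^2
Rod-side annular area A_ann = π/4 × (35.4² − 20.3²) = 660.6 cm^2
t_ext = A_cap·L/Q = 3.915 s
t_ret = A_ann·L/Q = 2.628 s
t_cycle = t_ext + t_ret

t ≈ 6.54 s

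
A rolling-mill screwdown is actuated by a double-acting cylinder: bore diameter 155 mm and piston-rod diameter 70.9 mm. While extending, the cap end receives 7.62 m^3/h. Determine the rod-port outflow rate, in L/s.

Q_out ≈ 1.67 L/s

Cap-side area A_cap = π/4 × (155 mm)² = 18870 mm^2
Rod-side annular area A_ann = π/4 × (155² − 70.9²) = 14920 mm^2
Piston speed v = Q_in/A_cap; rod-end outflow Q_out = v × A_ann = Q_in × A_ann/A_cap.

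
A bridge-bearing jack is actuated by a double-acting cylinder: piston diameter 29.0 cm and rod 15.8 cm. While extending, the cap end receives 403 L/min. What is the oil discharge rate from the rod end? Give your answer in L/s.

Q_out ≈ 4.72 L/s

Cap-side area A_cap = π/4 × (29.0 cm)² = 660.5 cm^2
Rod-side annular area A_ann = π/4 × (29.0² − 15.8²) = 464.5 cm^2
Piston speed v = Q_in/A_cap; rod-end outflow Q_out = v × A_ann = Q_in × A_ann/A_cap.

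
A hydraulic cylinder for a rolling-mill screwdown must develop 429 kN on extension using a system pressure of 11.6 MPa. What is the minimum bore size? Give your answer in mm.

D ≈ 217 mm

Extension force acts on the full piston face: F = P × (π/4)D².
D = √(4F / (πP)) = √(4 × 429 kN / (π × 11.6 MPa))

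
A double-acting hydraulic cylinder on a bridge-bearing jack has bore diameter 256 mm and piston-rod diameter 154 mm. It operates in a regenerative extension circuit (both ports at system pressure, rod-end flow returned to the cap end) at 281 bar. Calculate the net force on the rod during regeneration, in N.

With equal pressure on both faces, forces on the annular region cancel; the net push is pressure × rod cross-section.
Rod cross-section A_rod = π/4 × (154 mm)² = 18630 mm^2
F = P × A_rod

F ≈ 5.23e5 N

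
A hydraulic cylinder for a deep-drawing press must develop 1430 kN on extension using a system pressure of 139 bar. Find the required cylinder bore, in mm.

D ≈ 362 mm

Extension force acts on the full piston face: F = P × (π/4)D².
D = √(4F / (πP)) = √(4 × 1430 kN / (π × 139 bar))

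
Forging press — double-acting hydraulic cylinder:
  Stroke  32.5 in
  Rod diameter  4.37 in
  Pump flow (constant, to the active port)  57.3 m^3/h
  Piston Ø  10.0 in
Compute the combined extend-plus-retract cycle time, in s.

t ≈ 4.75 s

Cap-side area A_cap = π/4 × (10.0 in)² = 78.54 in^2
Rod-side annular area A_ann = π/4 × (10.0² − 4.37²) = 63.54 in^2
t_ext = A_cap·L/Q = 2.628 s
t_ret = A_ann·L/Q = 2.126 s
t_cycle = t_ext + t_ret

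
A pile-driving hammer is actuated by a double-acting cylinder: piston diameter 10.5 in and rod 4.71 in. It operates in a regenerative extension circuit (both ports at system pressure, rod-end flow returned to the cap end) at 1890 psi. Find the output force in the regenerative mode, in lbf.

F ≈ 32900 lbf

With equal pressure on both faces, forces on the annular region cancel; the net push is pressure × rod cross-section.
Rod cross-section A_rod = π/4 × (4.71 in)² = 17.42 in^2
F = P × A_rod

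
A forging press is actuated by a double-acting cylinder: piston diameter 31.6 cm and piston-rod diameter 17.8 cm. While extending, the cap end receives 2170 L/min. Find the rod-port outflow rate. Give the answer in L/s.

Cap-side area A_cap = π/4 × (31.6 cm)² = 784.3 cm^2
Rod-side annular area A_ann = π/4 × (31.6² − 17.8²) = 535.4 cm^2
Piston speed v = Q_in/A_cap; rod-end outflow Q_out = v × A_ann = Q_in × A_ann/A_cap.

Q_out ≈ 24.7 L/s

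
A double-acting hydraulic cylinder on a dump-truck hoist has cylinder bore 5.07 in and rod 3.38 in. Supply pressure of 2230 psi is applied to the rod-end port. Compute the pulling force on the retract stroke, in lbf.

Rod-side annular area A_ann = π/4 × (5.07² − 3.38²) = 11.22 in^2
On retraction the pressure acts on the annular area (bore minus rod).
F = P × A_ann

F ≈ 25000 lbf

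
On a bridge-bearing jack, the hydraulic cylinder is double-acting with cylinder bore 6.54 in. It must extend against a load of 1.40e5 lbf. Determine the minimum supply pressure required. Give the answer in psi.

Cap-side area A_cap = π/4 × (6.54 in)² = 33.59 in^2
P = F / A = 1.40e5 lbf / A

P ≈ 4170 psi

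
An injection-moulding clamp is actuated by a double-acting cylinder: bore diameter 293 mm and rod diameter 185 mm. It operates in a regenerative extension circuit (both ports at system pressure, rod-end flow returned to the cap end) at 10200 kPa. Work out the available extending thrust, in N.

F ≈ 2.74e5 N

With equal pressure on both faces, forces on the annular region cancel; the net push is pressure × rod cross-section.
Rod cross-section A_rod = π/4 × (185 mm)² = 26880 mm^2
F = P × A_rod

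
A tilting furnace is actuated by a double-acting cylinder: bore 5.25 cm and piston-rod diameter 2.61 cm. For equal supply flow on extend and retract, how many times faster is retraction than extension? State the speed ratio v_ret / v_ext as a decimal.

Cap-side area A_cap = π/4 × (5.25 cm)² = 21.65 cm^2
Rod-side annular area A_ann = π/4 × (5.25² − 2.61²) = 16.30 cm^2
For equal Q, v ∝ 1/A, so v_ret/v_ext = A_cap/A_ann.

v_ret/v_ext ≈ 1.33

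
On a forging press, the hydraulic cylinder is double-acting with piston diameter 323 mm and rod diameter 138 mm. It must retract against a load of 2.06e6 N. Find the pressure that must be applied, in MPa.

Rod-side annular area A_ann = π/4 × (323² − 138²) = 66980 mm^2
Retraction: pressure acts on the annular area.
P = F / A = 2.06e6 N / A

P ≈ 30.8 MPa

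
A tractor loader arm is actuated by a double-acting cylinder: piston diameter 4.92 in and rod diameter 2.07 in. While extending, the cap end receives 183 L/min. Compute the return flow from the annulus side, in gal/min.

Cap-side area A_cap = π/4 × (4.92 in)² = 19.01 in^2
Rod-side annular area A_ann = π/4 × (4.92² − 2.07²) = 15.65 in^2
Piston speed v = Q_in/A_cap; rod-end outflow Q_out = v × A_ann = Q_in × A_ann/A_cap.

Q_out ≈ 39.8 gal/min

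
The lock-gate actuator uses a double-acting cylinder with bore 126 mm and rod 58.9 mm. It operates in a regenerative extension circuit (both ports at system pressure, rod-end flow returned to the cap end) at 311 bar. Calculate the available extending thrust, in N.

With equal pressure on both faces, forces on the annular region cancel; the net push is pressure × rod cross-section.
Rod cross-section A_rod = π/4 × (58.9 mm)² = 2725 mm^2
F = P × A_rod

F ≈ 84700 N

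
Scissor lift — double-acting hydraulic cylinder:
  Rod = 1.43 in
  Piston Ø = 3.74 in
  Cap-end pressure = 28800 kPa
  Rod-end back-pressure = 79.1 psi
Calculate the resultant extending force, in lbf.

F ≈ 45100 lbf

Cap-side area A_cap = π/4 × (3.74 in)² = 10.99 in^2
Rod-side annular area A_ann = π/4 × (3.74² − 1.43²) = 9.380 in^2
Net thrust = P_cap·A_cap − P_rod·A_ann = 45890 lbf − 741.9 lbf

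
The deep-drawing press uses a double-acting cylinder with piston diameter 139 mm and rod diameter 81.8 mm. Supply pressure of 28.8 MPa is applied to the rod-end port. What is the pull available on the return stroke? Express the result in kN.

Rod-side annular area A_ann = π/4 × (139² − 81.8²) = 9919 mm^2
On retraction the pressure acts on the annular area (bore minus rod).
F = P × A_ann

F ≈ 286 kN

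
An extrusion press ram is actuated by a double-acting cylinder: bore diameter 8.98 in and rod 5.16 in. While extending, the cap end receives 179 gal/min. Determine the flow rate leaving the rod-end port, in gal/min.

Q_out ≈ 120 gal/min

Cap-side area A_cap = π/4 × (8.98 in)² = 63.33 in^2
Rod-side annular area A_ann = π/4 × (8.98² − 5.16²) = 42.42 in^2
Piston speed v = Q_in/A_cap; rod-end outflow Q_out = v × A_ann = Q_in × A_ann/A_cap.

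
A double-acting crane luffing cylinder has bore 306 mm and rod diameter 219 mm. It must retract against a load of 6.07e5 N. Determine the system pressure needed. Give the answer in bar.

Rod-side annular area A_ann = π/4 × (306² − 219²) = 35870 mm^2
Retraction: pressure acts on the annular area.
P = F / A = 6.07e5 N / A

P ≈ 169 bar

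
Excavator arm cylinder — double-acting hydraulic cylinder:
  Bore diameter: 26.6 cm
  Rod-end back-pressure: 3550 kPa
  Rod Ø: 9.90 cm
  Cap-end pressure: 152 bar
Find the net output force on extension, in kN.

Cap-side area A_cap = π/4 × (26.6 cm)² = 555.7 cm^2
Rod-side annular area A_ann = π/4 × (26.6² − 9.90²) = 478.7 cm^2
Net thrust = P_cap·A_cap − P_rod·A_ann = 844.7 kN − 170.0 kN

F ≈ 675 kN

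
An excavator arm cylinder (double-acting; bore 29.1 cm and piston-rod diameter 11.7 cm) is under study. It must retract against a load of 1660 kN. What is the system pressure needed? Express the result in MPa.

P ≈ 29.8 MPa

Rod-side annular area A_ann = π/4 × (29.1² − 11.7²) = 557.6 cm^2
Retraction: pressure acts on the annular area.
P = F / A = 1660 kN / A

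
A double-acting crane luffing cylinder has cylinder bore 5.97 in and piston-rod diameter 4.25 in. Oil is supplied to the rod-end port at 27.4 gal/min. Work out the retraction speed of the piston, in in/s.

v ≈ 7.64 in/s

Rod-side annular area A_ann = π/4 × (5.97² − 4.25²) = 13.81 in^2
Flow into the rod-end port fills the annular volume.
v = Q / A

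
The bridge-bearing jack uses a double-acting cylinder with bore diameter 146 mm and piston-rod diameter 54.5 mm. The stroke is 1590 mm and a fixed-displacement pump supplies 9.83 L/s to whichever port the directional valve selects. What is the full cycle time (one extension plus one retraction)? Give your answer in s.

Cap-side area A_cap = π/4 × (146 mm)² = 16740 mm^2
Rod-side annular area A_ann = π/4 × (146² − 54.5²) = 14410 mm^2
t_ext = A_cap·L/Q = 2.708 s
t_ret = A_ann·L/Q = 2.331 s
t_cycle = t_ext + t_ret

t ≈ 5.04 s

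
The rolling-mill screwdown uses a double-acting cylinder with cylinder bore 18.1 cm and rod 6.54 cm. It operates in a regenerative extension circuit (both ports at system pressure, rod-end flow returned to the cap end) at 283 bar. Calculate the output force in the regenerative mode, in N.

F ≈ 95100 N

With equal pressure on both faces, forces on the annular region cancel; the net push is pressure × rod cross-section.
Rod cross-section A_rod = π/4 × (6.54 cm)² = 33.59 cm^2
F = P × A_rod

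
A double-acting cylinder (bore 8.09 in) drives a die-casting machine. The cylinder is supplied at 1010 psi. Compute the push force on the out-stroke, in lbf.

Cap-side area A_cap = π/4 × (8.09 in)² = 51.40 in^2
F = P × A_cap = 1010 psi × A_cap

F ≈ 51900 lbf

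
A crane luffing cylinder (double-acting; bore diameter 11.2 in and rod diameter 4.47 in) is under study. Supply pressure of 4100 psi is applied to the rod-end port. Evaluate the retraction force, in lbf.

F ≈ 3.40e5 lbf

Rod-side annular area A_ann = π/4 × (11.2² − 4.47²) = 82.83 in^2
On retraction the pressure acts on the annular area (bore minus rod).
F = P × A_ann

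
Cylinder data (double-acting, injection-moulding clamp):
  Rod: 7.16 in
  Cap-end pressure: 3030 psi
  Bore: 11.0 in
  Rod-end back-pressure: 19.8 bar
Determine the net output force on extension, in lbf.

Cap-side area A_cap = π/4 × (11.0 in)² = 95.03 in^2
Rod-side annular area A_ann = π/4 × (11.0² − 7.16²) = 54.77 in^2
Net thrust = P_cap·A_cap − P_rod·A_ann = 2.880e5 lbf − 15730 lbf

F ≈ 2.72e5 lbf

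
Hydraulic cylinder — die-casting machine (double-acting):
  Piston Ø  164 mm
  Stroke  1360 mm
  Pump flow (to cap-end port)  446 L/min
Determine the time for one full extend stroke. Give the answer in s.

t ≈ 3.86 s

Cap-side area A_cap = π/4 × (164 mm)² = 21120 mm^2
Swept volume V = A × L; t = V / Q = A·L / Q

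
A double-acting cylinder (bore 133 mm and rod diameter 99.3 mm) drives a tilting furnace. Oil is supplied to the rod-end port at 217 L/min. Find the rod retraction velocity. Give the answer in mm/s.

v ≈ 588 mm/s

Rod-side annular area A_ann = π/4 × (133² − 99.3²) = 6148 mm^2
Flow into the rod-end port fills the annular volume.
v = Q / A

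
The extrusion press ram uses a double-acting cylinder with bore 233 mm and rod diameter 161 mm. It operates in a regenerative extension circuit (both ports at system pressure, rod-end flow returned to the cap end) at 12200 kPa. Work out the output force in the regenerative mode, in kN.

With equal pressure on both faces, forces on the annular region cancel; the net push is pressure × rod cross-section.
Rod cross-section A_rod = π/4 × (161 mm)² = 20360 mm^2
F = P × A_rod

F ≈ 248 kN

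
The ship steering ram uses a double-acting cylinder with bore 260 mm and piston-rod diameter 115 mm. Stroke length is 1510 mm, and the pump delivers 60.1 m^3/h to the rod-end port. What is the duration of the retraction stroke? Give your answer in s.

t ≈ 3.86 s

Rod-side annular area A_ann = π/4 × (260² − 115²) = 42710 mm^2
Swept volume V = A × L; t = V / Q = A·L / Q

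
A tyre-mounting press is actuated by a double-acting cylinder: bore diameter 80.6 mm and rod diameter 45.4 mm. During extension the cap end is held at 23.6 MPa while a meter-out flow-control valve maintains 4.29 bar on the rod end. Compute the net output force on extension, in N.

Cap-side area A_cap = π/4 × (80.6 mm)² = 5102 mm^2
Rod-side annular area A_ann = π/4 × (80.6² − 45.4²) = 3483 mm^2
Net thrust = P_cap·A_cap − P_rod·A_ann = 1.204e5 N − 1494 N

F ≈ 1.19e5 N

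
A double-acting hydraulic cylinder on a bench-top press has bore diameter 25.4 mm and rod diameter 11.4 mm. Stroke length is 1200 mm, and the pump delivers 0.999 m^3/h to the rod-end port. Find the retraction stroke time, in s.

t ≈ 1.75 s

Rod-side annular area A_ann = π/4 × (25.4² − 11.4²) = 404.6 mm^2
Swept volume V = A × L; t = V / Q = A·L / Q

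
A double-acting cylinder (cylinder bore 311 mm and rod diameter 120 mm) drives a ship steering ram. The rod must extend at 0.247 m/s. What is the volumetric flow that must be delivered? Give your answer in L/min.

Cap-side area A_cap = π/4 × (311 mm)² = 75960 mm^2
Q = A × v

Q ≈ 1130 L/min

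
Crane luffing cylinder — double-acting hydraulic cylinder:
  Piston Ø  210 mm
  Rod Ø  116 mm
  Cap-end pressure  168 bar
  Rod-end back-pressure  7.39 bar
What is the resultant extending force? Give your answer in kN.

F ≈ 564 kN

Cap-side area A_cap = π/4 × (210 mm)² = 34640 mm^2
Rod-side annular area A_ann = π/4 × (210² − 116²) = 24070 mm^2
Net thrust = P_cap·A_cap − P_rod·A_ann = 581.9 kN − 17.79 kN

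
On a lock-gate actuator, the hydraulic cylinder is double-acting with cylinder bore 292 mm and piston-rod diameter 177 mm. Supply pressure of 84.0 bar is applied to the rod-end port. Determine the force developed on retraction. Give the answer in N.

Rod-side annular area A_ann = π/4 × (292² − 177²) = 42360 mm^2
On retraction the pressure acts on the annular area (bore minus rod).
F = P × A_ann

F ≈ 3.56e5 N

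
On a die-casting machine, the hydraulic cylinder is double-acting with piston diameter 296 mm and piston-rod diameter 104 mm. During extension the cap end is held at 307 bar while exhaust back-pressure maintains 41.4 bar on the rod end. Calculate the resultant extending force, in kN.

Cap-side area A_cap = π/4 × (296 mm)² = 68810 mm^2
Rod-side annular area A_ann = π/4 × (296² − 104²) = 60320 mm^2
Net thrust = P_cap·A_cap − P_rod·A_ann = 2113 kN − 249.7 kN

F ≈ 1860 kN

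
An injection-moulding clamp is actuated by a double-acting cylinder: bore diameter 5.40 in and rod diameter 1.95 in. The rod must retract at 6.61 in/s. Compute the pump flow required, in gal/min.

Q ≈ 34.2 gal/min

Rod-side annular area A_ann = π/4 × (5.40² − 1.95²) = 19.92 in^2
Q = A × v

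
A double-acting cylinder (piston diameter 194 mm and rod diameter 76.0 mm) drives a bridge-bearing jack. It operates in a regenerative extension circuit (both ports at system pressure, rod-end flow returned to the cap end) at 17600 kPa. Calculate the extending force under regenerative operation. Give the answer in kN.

With equal pressure on both faces, forces on the annular region cancel; the net push is pressure × rod cross-section.
Rod cross-section A_rod = π/4 × (76.0 mm)² = 4536 mm^2
F = P × A_rod

F ≈ 79.8 kN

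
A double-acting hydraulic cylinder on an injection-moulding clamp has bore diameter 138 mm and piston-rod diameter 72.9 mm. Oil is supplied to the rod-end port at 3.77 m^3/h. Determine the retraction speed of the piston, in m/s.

Rod-side annular area A_ann = π/4 × (138² − 72.9²) = 10780 mm^2
Flow into the rod-end port fills the annular volume.
v = Q / A

v ≈ 0.0971 m/s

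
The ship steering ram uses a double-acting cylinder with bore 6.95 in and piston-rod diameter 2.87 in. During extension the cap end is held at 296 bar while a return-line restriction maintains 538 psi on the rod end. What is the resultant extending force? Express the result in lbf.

F ≈ 1.46e5 lbf

Cap-side area A_cap = π/4 × (6.95 in)² = 37.94 in^2
Rod-side annular area A_ann = π/4 × (6.95² − 2.87²) = 31.47 in^2
Net thrust = P_cap·A_cap − P_rod·A_ann = 1.629e5 lbf − 16930 lbf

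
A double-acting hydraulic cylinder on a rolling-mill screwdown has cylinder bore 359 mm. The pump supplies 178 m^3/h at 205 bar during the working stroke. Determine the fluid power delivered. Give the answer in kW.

Hydraulic power = P × Q

W ≈ 1010 kW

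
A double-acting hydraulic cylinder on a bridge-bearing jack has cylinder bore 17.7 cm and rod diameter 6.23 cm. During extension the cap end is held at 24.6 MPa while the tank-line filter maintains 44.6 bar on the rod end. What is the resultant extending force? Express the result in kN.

Cap-side area A_cap = π/4 × (17.7 cm)² = 246.1 cm^2
Rod-side annular area A_ann = π/4 × (17.7² − 6.23²) = 215.6 cm^2
Net thrust = P_cap·A_cap − P_rod·A_ann = 605.3 kN − 96.15 kN

F ≈ 509 kN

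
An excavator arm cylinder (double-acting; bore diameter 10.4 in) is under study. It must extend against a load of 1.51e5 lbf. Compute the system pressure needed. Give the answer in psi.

Cap-side area A_cap = π/4 × (10.4 in)² = 84.95 in^2
P = F / A = 1.51e5 lbf / A

P ≈ 1780 psi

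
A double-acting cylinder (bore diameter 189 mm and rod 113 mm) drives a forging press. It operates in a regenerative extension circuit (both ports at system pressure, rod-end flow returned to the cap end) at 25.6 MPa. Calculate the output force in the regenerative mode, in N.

With equal pressure on both faces, forces on the annular region cancel; the net push is pressure × rod cross-section.
Rod cross-section A_rod = π/4 × (113 mm)² = 10030 mm^2
F = P × A_rod

F ≈ 2.57e5 N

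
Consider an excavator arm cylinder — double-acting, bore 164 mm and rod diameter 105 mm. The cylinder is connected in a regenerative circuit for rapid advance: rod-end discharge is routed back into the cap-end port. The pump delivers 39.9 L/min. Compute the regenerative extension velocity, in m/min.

In regeneration the rod-end outflow joins the pump flow into the cap end, so the net volume the pump must supply per unit advance equals the rod cross-section area.
Rod cross-section A_rod = π/4 × (105 mm)² = 8659 mm^2
v = Q_pump / A_rod

v ≈ 4.61 m/min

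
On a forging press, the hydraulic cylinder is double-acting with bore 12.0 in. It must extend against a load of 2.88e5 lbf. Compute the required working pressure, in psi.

P ≈ 2550 psi

Cap-side area A_cap = π/4 × (12.0 in)² = 113.1 in^2
P = F / A = 2.88e5 lbf / A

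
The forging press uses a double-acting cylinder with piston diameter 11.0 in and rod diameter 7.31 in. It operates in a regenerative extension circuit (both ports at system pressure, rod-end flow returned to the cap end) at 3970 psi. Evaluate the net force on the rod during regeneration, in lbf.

F ≈ 1.67e5 lbf

With equal pressure on both faces, forces on the annular region cancel; the net push is pressure × rod cross-section.
Rod cross-section A_rod = π/4 × (7.31 in)² = 41.97 in^2
F = P × A_rod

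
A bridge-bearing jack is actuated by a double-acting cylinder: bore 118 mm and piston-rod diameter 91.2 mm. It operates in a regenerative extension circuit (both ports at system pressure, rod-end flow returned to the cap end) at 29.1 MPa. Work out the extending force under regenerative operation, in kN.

With equal pressure on both faces, forces on the annular region cancel; the net push is pressure × rod cross-section.
Rod cross-section A_rod = π/4 × (91.2 mm)² = 6533 mm^2
F = P × A_rod

F ≈ 190 kN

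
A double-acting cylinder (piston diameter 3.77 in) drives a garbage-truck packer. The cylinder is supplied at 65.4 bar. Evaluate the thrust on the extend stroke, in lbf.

F ≈ 10600 lbf

Cap-side area A_cap = π/4 × (3.77 in)² = 11.16 in^2
F = P × A_cap = 65.4 bar × A_cap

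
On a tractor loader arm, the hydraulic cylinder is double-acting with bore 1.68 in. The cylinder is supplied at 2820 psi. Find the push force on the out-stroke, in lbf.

F ≈ 6250 lbf

Cap-side area A_cap = π/4 × (1.68 in)² = 2.217 in^2
F = P × A_cap = 2820 psi × A_cap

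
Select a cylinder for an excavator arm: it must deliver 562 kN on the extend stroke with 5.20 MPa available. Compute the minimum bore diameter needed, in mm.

Extension force acts on the full piston face: F = P × (π/4)D².
D = √(4F / (πP)) = √(4 × 562 kN / (π × 5.20 MPa))

D ≈ 371 mm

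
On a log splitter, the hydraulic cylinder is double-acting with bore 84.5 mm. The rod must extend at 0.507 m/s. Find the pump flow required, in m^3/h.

Cap-side area A_cap = π/4 × (84.5 mm)² = 5608 mm^2
Q = A × v

Q ≈ 10.2 m^3/h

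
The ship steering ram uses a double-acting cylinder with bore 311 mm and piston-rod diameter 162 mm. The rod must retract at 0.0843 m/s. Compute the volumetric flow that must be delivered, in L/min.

Q ≈ 280 L/min

Rod-side annular area A_ann = π/4 × (311² − 162²) = 55350 mm^2
Q = A × v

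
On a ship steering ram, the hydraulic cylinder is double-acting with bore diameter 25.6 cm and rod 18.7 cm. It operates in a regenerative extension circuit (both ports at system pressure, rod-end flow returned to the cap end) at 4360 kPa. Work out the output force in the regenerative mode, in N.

With equal pressure on both faces, forces on the annular region cancel; the net push is pressure × rod cross-section.
Rod cross-section A_rod = π/4 × (18.7 cm)² = 274.6 cm^2
F = P × A_rod

F ≈ 1.20e5 N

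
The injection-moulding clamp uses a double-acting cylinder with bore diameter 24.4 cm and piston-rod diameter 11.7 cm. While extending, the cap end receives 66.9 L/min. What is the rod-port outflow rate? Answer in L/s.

Cap-side area A_cap = π/4 × (24.4 cm)² = 467.6 cm^2
Rod-side annular area A_ann = π/4 × (24.4² − 11.7²) = 360.1 cm^2
Piston speed v = Q_in/A_cap; rod-end outflow Q_out = v × A_ann = Q_in × A_ann/A_cap.

Q_out ≈ 0.859 L/s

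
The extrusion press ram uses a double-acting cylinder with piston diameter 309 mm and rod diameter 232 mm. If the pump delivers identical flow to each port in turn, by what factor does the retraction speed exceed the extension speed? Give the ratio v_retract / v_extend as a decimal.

v_ret/v_ext ≈ 2.29

Cap-side area A_cap = π/4 × (309 mm)² = 74990 mm^2
Rod-side annular area A_ann = π/4 × (309² − 232²) = 32720 mm^2
For equal Q, v ∝ 1/A, so v_ret/v_ext = A_cap/A_ann.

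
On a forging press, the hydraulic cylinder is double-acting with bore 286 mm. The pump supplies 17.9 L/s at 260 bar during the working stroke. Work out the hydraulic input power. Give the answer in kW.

W ≈ 465 kW

Hydraulic power = P × Q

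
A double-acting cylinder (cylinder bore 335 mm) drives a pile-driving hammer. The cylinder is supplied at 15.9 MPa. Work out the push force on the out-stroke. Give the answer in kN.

Cap-side area A_cap = π/4 × (335 mm)² = 88140 mm^2
F = P × A_cap = 15.9 MPa × A_cap

F ≈ 1400 kN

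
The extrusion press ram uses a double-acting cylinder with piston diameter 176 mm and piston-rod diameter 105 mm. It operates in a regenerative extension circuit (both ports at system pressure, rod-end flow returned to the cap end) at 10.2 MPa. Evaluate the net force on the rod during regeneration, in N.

F ≈ 88300 N

With equal pressure on both faces, forces on the annular region cancel; the net push is pressure × rod cross-section.
Rod cross-section A_rod = π/4 × (105 mm)² = 8659 mm^2
F = P × A_rod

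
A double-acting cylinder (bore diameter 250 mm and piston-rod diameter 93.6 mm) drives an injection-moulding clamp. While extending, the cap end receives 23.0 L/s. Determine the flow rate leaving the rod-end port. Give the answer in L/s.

Q_out ≈ 19.8 L/s

Cap-side area A_cap = π/4 × (250 mm)² = 49090 mm^2
Rod-side annular area A_ann = π/4 × (250² − 93.6²) = 42210 mm^2
Piston speed v = Q_in/A_cap; rod-end outflow Q_out = v × A_ann = Q_in × A_ann/A_cap.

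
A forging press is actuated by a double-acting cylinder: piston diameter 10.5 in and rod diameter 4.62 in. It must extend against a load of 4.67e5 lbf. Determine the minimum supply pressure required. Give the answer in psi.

P ≈ 5390 psi

Cap-side area A_cap = π/4 × (10.5 in)² = 86.59 in^2
P = F / A = 4.67e5 lbf / A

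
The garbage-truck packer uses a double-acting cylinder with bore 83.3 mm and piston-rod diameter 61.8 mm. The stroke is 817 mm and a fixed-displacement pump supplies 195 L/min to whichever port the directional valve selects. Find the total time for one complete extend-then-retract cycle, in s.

t ≈ 1.99 s

Cap-side area A_cap = π/4 × (83.3 mm)² = 5450 mm^2
Rod-side annular area A_ann = π/4 × (83.3² − 61.8²) = 2450 mm^2
t_ext = A_cap·L/Q = 1.370 s
t_ret = A_ann·L/Q = 0.6159 s
t_cycle = t_ext + t_ret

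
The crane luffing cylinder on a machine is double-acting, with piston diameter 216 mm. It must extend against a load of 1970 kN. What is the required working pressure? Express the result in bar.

P ≈ 538 bar

Cap-side area A_cap = π/4 × (216 mm)² = 36640 mm^2
P = F / A = 1970 kN / A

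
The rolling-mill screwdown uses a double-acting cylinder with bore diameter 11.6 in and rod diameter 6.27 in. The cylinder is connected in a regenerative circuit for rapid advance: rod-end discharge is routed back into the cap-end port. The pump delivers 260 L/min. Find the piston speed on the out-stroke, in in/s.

v ≈ 8.56 in/s

In regeneration the rod-end outflow joins the pump flow into the cap end, so the net volume the pump must supply per unit advance equals the rod cross-section area.
Rod cross-section A_rod = π/4 × (6.27 in)² = 30.88 in^2
v = Q_pump / A_rod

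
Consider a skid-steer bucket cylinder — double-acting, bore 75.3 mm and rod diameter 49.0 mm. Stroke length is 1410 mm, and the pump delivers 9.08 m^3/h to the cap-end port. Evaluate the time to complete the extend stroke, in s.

t ≈ 2.49 s

Cap-side area A_cap = π/4 × (75.3 mm)² = 4453 mm^2
Swept volume V = A × L; t = V / Q = A·L / Q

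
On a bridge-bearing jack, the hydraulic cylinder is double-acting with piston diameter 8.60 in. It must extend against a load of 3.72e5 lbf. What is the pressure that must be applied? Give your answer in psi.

Cap-side area A_cap = π/4 × (8.60 in)² = 58.09 in^2
P = F / A = 3.72e5 lbf / A

P ≈ 6400 psi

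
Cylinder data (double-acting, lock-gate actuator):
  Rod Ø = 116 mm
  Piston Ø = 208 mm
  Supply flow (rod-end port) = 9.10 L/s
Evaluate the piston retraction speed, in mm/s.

v ≈ 389 mm/s

Rod-side annular area A_ann = π/4 × (208² − 116²) = 23410 mm^2
Flow into the rod-end port fills the annular volume.
v = Q / A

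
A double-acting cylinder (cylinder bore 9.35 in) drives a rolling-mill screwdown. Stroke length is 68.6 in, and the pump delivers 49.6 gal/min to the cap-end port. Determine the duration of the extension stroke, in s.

Cap-side area A_cap = π/4 × (9.35 in)² = 68.66 in^2
Swept volume V = A × L; t = V / Q = A·L / Q

t ≈ 24.7 s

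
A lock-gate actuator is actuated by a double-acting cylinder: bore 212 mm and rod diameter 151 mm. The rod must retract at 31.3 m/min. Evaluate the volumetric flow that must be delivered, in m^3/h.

Rod-side annular area A_ann = π/4 × (212² − 151²) = 17390 mm^2
Q = A × v

Q ≈ 32.7 m^3/h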